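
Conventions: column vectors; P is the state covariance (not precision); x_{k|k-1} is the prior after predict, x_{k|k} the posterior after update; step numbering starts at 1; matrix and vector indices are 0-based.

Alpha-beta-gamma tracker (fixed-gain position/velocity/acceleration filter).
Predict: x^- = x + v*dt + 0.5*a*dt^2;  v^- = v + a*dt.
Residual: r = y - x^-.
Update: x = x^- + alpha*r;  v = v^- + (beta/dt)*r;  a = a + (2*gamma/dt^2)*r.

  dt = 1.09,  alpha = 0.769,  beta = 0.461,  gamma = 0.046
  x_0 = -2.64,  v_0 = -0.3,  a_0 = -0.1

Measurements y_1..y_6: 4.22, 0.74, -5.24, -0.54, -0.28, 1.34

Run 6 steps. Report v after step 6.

v_post = 1.0849

step 1: x_pred=-3.0264  r=7.2464  x^+=2.5461  v^+=2.6558  a^+=0.4611
step 2: x_pred=5.7148  r=-4.9748  x^+=1.8892  v^+=1.0544  a^+=0.0759
step 3: x_pred=3.0835  r=-8.3235  x^+=-3.3173  v^+=-2.3832  a^+=-0.5686
step 4: x_pred=-6.2528  r=5.7128  x^+=-1.8596  v^+=-0.5869  a^+=-0.1263
step 5: x_pred=-2.5744  r=2.2944  x^+=-0.8100  v^+=0.2459  a^+=0.0514
step 6: x_pred=-0.5115  r=1.8515  x^+=0.9123  v^+=1.0849  a^+=0.1948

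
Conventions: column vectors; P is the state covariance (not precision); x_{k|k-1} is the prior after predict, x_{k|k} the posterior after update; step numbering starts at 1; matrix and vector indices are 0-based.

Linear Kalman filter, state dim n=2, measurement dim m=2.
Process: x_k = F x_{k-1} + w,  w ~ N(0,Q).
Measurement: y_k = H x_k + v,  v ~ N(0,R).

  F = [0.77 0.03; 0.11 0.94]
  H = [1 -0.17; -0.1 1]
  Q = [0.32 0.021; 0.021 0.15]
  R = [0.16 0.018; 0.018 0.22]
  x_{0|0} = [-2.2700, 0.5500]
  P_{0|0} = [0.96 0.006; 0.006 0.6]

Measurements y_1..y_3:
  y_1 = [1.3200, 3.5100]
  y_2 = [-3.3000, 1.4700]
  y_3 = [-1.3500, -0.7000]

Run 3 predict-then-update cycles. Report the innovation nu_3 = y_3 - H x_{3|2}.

innov = [0.2670, -2.4197]

step 1: x^-=[-1.7314, 0.2673]  P^-=[0.8900 0.1236; 0.1236 0.6930]  S=[1.0280 -0.0631; -0.0631 0.8972]  K=[0.8514 0.0985; 0.0524 0.7623]  nu=[3.0968, 3.0696]  x^+=[1.2073, 2.7697]  P^+=[0.1468 0.0517; 0.0517 0.1738]
step 2: x^-=[1.0127, 2.7363]  P^-=[0.4096 0.0759; 0.0759 0.3161]  S=[0.5529 0.0005; 0.0005 0.5250]  K=[0.7174 0.0659; 0.0396 0.5875]  nu=[-3.8476, -1.1651]  x^+=[-1.8241, 1.8996]  P^+=[0.1227 0.0397; 0.0397 0.1339]
step 3: x^-=[-1.3476, 1.5850]  P^-=[0.3947 0.0640; 0.0640 0.2780]  S=[0.5410 -0.0036; -0.0036 0.4892]  K=[0.7099 0.0554; 0.0347 0.5555]  nu=[0.2670, -2.4197]  x^+=[-1.2922, 0.2500]  P^+=[0.1209 0.0371; 0.0371 0.1266]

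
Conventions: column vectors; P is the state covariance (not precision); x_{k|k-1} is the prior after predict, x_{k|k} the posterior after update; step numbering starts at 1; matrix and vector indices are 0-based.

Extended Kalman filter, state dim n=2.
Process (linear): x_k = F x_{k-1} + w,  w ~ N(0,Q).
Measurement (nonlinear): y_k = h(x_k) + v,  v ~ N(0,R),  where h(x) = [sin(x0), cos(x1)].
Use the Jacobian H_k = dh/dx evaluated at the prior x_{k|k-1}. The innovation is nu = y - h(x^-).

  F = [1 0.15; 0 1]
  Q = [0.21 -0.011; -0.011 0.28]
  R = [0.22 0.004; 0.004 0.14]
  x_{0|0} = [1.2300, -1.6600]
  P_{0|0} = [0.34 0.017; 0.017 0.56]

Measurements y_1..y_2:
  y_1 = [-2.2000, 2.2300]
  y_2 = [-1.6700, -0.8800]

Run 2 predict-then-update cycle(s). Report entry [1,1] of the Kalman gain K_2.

step 1: x^-=[0.9810, -1.6600]  P^-=[0.5677 0.0900; 0.0900 0.8400]  H_jac=[0.5562 0.0000; 0.0000 0.9960]  S=[0.3956 0.0539; 0.0539 0.9733]  K=[0.7915 0.0483; 0.0096 0.8591]  nu=[-3.0311, 2.3191]  x^+=[-1.3062, 0.3032]  P^+=[0.3134 0.0100; 0.0100 0.1208]
step 2: x^-=[-1.2607, 0.3032]  P^-=[0.5291 0.0171; 0.0171 0.4008]  H_jac=[0.3051 0.0000; 0.0000 -0.2986]  S=[0.2693 0.0024; 0.0024 0.1757]  K=[0.6000 -0.0374; 0.0255 -0.6813]  nu=[-0.7177, -1.8344]  x^+=[-1.6228, 1.5346]  P^+=[0.4321 0.0095; 0.0095 0.3191]

K[1,1] = -0.6813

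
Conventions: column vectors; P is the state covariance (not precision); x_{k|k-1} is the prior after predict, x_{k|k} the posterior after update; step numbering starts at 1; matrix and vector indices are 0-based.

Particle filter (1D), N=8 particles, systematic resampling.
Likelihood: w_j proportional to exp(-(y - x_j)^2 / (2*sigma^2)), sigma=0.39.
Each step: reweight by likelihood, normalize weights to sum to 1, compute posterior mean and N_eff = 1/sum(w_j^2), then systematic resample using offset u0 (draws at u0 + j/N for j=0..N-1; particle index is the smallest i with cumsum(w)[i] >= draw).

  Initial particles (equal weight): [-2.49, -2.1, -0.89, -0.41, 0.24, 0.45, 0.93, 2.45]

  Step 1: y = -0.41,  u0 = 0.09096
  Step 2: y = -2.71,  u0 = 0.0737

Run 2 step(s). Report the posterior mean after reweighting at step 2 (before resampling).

step 1: w=[0.0000, 0.0000, 0.2592, 0.5528, 0.1378, 0.0486, 0.0015, 0.0000]  mean=-0.4011  Neff=2.5372  idx=[2, 2, 3, 3, 3, 3, 4, 5]
step 2: w=[0.4985, 0.4985, 0.0007, 0.0007, 0.0007, 0.0007, 0.0000, 0.0000]  mean=-0.8886  Neff=2.0120  idx=[0, 0, 0, 0, 1, 1, 1, 1]

post_mean = -0.8886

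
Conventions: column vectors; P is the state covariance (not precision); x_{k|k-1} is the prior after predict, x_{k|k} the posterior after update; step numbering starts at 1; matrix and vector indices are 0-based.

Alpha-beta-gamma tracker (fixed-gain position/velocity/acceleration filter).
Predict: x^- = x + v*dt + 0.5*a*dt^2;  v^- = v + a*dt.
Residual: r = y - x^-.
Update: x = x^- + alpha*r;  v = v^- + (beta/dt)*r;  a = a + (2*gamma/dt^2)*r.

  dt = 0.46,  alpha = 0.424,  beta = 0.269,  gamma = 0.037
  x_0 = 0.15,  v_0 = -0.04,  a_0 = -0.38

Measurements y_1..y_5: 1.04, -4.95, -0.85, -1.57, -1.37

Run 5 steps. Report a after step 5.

a_post = 0.3020

step 1: x_pred=0.0914  r=0.9486  x^+=0.4936  v^+=0.3399  a^+=-0.0483
step 2: x_pred=0.6449  r=-5.5949  x^+=-1.7274  v^+=-2.9541  a^+=-2.0049
step 3: x_pred=-3.2983  r=2.4483  x^+=-2.2602  v^+=-2.4445  a^+=-1.1487
step 4: x_pred=-3.5063  r=1.9363  x^+=-2.6853  v^+=-1.8406  a^+=-0.4715
step 5: x_pred=-3.5819  r=2.2119  x^+=-2.6440  v^+=-0.7641  a^+=0.3020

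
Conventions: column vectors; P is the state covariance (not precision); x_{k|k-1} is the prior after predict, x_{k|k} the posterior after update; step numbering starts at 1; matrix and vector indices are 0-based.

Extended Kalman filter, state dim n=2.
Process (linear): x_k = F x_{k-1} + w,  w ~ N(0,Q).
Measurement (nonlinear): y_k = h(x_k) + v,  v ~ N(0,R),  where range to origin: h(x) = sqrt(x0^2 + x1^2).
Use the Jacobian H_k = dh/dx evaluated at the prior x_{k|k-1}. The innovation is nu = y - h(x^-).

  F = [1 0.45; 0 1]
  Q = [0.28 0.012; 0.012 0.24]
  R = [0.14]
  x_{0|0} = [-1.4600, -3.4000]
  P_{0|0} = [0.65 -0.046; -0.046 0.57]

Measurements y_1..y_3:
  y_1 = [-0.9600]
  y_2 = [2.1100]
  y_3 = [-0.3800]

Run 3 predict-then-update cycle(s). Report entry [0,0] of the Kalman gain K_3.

K[0,0] = 0.8040

step 1: x^-=[-2.9900, -3.4000]  P^-=[1.0040 0.2225; 0.2225 0.8100]  H_jac=[-0.6604 -0.7509]  S=[1.2553]  K=[-0.6613; -0.6016]  nu=[-5.4877]  x^+=[0.6390, -0.0986]  P^+=[0.4551 -0.2769; -0.2769 0.3557]
step 2: x^-=[0.5946, -0.0986]  P^-=[0.5579 -0.1049; -0.1049 0.5957]  H_jac=[0.9865 -0.1635]  S=[0.7327]  K=[0.7745; -0.2741]  nu=[1.5072]  x^+=[1.7621, -0.5117]  P^+=[0.1183 0.0507; 0.0507 0.5406]
step 3: x^-=[1.5318, -0.5117]  P^-=[0.5534 0.3060; 0.3060 0.7806]  H_jac=[0.9485 -0.3169]  S=[0.5323]  K=[0.8040; 0.0806]  nu=[-1.9950]  x^+=[-0.0721, -0.6724]  P^+=[0.2094 0.2715; 0.2715 0.7772]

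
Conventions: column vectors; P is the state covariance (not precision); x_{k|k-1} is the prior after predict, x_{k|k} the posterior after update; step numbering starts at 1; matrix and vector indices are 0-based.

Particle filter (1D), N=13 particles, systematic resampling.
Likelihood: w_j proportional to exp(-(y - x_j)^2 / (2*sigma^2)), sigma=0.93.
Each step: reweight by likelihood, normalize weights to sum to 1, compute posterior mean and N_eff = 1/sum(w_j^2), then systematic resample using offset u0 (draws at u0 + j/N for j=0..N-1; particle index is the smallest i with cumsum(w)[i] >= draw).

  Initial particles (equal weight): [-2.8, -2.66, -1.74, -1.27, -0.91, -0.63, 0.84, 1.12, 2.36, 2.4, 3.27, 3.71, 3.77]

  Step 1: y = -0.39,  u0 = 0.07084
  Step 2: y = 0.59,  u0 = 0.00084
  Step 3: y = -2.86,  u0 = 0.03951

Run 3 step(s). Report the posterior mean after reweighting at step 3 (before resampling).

step 1: w=[0.0097, 0.0141, 0.0967, 0.1773, 0.2373, 0.2683, 0.1157, 0.0742, 0.0035, 0.0031, 0.0001, 0.0000, 0.0000]  mean=-0.6465  Neff=5.3113  idx=[2, 3, 3, 4, 4, 4, 4, 5, 5, 5, 6, 6, 8]
step 2: w=[0.0091, 0.0284, 0.0284, 0.0572, 0.0572, 0.0572, 0.0572, 0.0888, 0.0888, 0.0888, 0.2024, 0.2024, 0.0343]  mean=-0.0428  Neff=8.2282  idx=[0, 3, 4, 5, 7, 8, 8, 9, 10, 10, 11, 11, 11]
step 3: w=[0.4635, 0.1062, 0.1062, 0.1062, 0.0540, 0.0540, 0.0540, 0.0540, 0.0003, 0.0003, 0.0003, 0.0003, 0.0003]  mean=-1.2311  Neff=3.8409  idx=[0, 0, 0, 0, 0, 0, 1, 2, 2, 3, 4, 5, 7]

post_mean = -1.2311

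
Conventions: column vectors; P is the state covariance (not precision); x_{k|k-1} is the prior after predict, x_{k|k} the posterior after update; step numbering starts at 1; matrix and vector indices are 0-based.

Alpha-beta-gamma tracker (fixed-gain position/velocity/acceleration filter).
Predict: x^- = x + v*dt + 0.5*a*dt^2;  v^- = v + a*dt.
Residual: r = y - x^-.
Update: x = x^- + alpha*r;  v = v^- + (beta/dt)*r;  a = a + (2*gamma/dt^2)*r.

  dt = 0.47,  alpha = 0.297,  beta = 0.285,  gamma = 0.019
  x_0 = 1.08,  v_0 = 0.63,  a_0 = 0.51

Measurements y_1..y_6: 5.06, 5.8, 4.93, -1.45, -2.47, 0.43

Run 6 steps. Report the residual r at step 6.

step 1: x_pred=1.4324  r=3.6276  x^+=2.5098  v^+=3.0694  a^+=1.1340
step 2: x_pred=4.0777  r=1.7223  x^+=4.5892  v^+=4.6468  a^+=1.4303
step 3: x_pred=6.9312  r=-2.0012  x^+=6.3368  v^+=4.1055  a^+=1.0861
step 4: x_pred=8.3864  r=-9.8364  x^+=5.4650  v^+=-1.3486  a^+=-0.6060
step 5: x_pred=4.7642  r=-7.2342  x^+=2.6156  v^+=-6.0202  a^+=-1.8505
step 6: x_pred=-0.4182  r=0.8482  x^+=-0.1663  v^+=-6.3755  a^+=-1.7046

resid = 0.8482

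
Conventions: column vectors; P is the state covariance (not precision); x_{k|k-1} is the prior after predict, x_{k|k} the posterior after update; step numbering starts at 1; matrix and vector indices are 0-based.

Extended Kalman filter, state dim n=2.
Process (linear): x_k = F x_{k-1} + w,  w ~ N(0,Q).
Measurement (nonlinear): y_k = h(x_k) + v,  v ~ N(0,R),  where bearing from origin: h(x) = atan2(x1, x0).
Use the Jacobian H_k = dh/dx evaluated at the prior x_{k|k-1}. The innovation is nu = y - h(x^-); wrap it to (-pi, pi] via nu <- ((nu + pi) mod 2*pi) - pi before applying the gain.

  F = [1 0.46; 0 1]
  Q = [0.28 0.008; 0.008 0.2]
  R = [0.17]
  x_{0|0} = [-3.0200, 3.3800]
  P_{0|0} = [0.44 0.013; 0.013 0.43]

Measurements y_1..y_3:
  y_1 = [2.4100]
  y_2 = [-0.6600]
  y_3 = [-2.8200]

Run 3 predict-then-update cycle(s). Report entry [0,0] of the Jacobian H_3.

H_jac[0,0] = -0.1103

step 1: x^-=[-1.4652, 3.3800]  P^-=[0.8229 0.2188; 0.2188 0.6300]  H_jac=[-0.2491 -0.1080]  S=[0.2402]  K=[-0.9518; -0.5101]  nu=[0.4302]  x^+=[-1.8746, 3.1606]  P^+=[0.6054 0.1022; 0.1022 0.5675]
step 2: x^-=[-0.4208, 3.1606]  P^-=[1.0995 0.3712; 0.3712 0.7675]  H_jac=[-0.3109 -0.0414]  S=[0.2871]  K=[-1.2439; -0.5126]  nu=[-2.3632]  x^+=[2.5189, 4.3719]  P^+=[0.6552 0.1882; 0.1882 0.6921]
step 3: x^-=[4.5299, 4.3719]  P^-=[1.2547 0.5145; 0.5145 0.8921]  H_jac=[-0.1103 0.1143]  S=[0.1839]  K=[-0.4327; 0.2457]  nu=[2.6955]  x^+=[3.3635, 5.0343]  P^+=[1.2203 0.5341; 0.5341 0.8810]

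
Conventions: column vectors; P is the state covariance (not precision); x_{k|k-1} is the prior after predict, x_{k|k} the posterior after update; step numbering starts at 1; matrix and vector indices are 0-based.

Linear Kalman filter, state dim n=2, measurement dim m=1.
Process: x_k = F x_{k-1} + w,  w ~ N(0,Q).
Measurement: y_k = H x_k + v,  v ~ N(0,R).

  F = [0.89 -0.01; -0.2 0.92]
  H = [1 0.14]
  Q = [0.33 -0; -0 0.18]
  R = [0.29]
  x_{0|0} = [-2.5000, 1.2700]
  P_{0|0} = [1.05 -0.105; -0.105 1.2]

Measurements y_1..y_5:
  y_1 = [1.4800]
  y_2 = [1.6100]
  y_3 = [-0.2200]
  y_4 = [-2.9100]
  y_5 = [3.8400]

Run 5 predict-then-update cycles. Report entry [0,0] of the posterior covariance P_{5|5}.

step 1: x^-=[-2.2377, 1.6684]  P^-=[1.1637 -0.2841; -0.2841 1.2763]  S=[1.3992]  K=[0.8033; -0.0754]  nu=[3.4841]  x^+=[0.5610, 1.4058]  P^+=[0.2609 -0.1994; -0.1994 1.2684]
step 2: x^-=[0.4853, 1.1812]  P^-=[0.5403 -0.2218; -0.2218 1.3374]  S=[0.7944]  K=[0.6410; -0.0435]  nu=[0.9594]  x^+=[1.1003, 1.1394]  P^+=[0.2139 -0.1996; -0.1996 1.3359]
step 3: x^-=[0.9678, 0.8282]  P^-=[0.5031 -0.2142; -0.2142 1.3927]  S=[0.7604]  K=[0.6222; -0.0253]  nu=[-1.3038]  x^+=[0.1567, 0.8612]  P^+=[0.2087 -0.2022; -0.2022 1.3922]
step 4: x^-=[0.1308, 0.7610]  P^-=[0.4991 -0.2160; -0.2160 1.4411]  S=[0.7569]  K=[0.6195; -0.0188]  nu=[-3.1474]  x^+=[-1.8189, 0.8201]  P^+=[0.2086 -0.2072; -0.2072 1.4409]
step 5: x^-=[-1.6270, 1.1182]  P^-=[0.4991 -0.2204; -0.2204 1.4841]  S=[0.7565]  K=[0.6190; -0.0167]  nu=[5.3104]  x^+=[1.6601, 1.0294]  P^+=[0.2093 -0.2126; -0.2126 1.4839]

P_post[0,0] = 0.2093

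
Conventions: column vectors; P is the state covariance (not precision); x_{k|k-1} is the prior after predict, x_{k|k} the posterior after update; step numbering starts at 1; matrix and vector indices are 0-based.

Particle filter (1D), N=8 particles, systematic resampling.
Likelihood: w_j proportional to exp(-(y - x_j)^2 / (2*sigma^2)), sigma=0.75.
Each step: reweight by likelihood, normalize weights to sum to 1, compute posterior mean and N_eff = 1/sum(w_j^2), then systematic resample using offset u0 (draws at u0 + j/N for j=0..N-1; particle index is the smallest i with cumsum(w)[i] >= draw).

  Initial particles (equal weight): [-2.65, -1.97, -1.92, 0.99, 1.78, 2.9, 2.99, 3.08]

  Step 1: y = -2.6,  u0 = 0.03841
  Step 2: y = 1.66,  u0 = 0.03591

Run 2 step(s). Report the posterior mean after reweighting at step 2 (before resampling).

post_mean = -1.9459

step 1: w=[0.4222, 0.2973, 0.2805, 0.0000, 0.0000, 0.0000, 0.0000, 0.0000]  mean=-2.2430  Neff=2.8960  idx=[0, 0, 0, 0, 1, 1, 2, 2]
step 2: w=[0.0017, 0.0017, 0.0017, 0.0017, 0.2088, 0.2088, 0.2877, 0.2877]  mean=-1.9459  Neff=3.9556  idx=[4, 4, 5, 5, 6, 6, 7, 7]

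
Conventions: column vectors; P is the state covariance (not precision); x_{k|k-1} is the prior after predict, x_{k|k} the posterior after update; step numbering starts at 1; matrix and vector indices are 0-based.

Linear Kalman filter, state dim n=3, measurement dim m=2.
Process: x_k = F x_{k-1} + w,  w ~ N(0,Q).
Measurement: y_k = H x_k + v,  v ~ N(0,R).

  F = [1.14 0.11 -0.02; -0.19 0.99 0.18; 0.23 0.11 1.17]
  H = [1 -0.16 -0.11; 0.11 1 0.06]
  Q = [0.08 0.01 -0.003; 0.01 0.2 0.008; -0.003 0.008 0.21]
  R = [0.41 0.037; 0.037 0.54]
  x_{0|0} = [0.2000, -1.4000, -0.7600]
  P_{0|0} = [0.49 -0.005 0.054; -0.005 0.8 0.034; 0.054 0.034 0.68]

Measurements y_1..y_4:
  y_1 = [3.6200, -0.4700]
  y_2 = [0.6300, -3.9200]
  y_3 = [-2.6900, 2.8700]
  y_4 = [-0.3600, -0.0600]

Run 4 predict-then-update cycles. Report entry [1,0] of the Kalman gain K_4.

step 1: x^-=[0.0892, -1.5608, -0.9972]  P^-=[0.7229 -0.0057 0.1946; -0.0057 1.0341 0.2462; 0.1946 0.2462 1.2140]  S=[1.1417 -0.0827; -0.0827 1.6181]  K=[0.6213 0.0846; -0.1272 0.6413; 0.0343 0.2121]  nu=[3.1714, 1.1408]  x^+=[2.1562, -1.2325, -0.6464]  P^+=[0.2792 0.0288 0.1523; 0.0288 0.3366 0.0306; 0.1523 0.0306 1.1411]
step 2: x^-=[2.3354, -1.7462, -0.3959]  P^-=[0.4476 0.0458 0.2583; 0.0458 0.5666 0.2872; 0.2583 0.2872 1.8822]  S=[0.8335 0.0062; 0.0062 1.1668]  K=[0.4934 0.0921; -0.0955 0.5052; 0.0036 0.3673]  nu=[-2.0283, -2.4069]  x^+=[1.1128, -2.7686, -1.2873]  P^+=[0.2342 0.0293 0.2162; 0.0293 0.2618 0.0712; 0.2162 0.0712 1.7247]
step 3: x^-=[0.9898, -3.1841, -1.5547]  P^-=[0.3854 0.0592 0.3220; 0.0592 0.5205 0.4403; 0.3220 0.4403 2.7227]  S=[0.7674 -0.0010; -0.0010 1.1451]  K=[0.4438 0.1060; -0.0939 0.4832; -0.0618 0.5581]  nu=[-4.3603, 6.0385]  x^+=[-0.3057, 0.1434, 2.0848]  P^+=[0.2214 0.0327 0.2756; 0.0327 0.2463 0.1270; 0.2756 0.1270 2.3631]
step 4: x^-=[-0.3744, 0.5753, 2.3847]  P^-=[0.3668 0.0742 0.3900; 0.0742 0.5400 0.6293; 0.3900 0.6293 3.6421]  S=[0.7473 -0.0168; -0.0168 1.1945]  K=[0.4203 0.1214; -0.0980 0.4891; -0.1323 0.7438]  nu=[0.3687, -0.7372]  x^+=[-0.3089, 0.1786, 1.7876]  P^+=[0.2189 0.0373 0.3287; 0.0373 0.2454 0.1827; 0.3287 0.1827 2.9648]

K[1,0] = -0.0980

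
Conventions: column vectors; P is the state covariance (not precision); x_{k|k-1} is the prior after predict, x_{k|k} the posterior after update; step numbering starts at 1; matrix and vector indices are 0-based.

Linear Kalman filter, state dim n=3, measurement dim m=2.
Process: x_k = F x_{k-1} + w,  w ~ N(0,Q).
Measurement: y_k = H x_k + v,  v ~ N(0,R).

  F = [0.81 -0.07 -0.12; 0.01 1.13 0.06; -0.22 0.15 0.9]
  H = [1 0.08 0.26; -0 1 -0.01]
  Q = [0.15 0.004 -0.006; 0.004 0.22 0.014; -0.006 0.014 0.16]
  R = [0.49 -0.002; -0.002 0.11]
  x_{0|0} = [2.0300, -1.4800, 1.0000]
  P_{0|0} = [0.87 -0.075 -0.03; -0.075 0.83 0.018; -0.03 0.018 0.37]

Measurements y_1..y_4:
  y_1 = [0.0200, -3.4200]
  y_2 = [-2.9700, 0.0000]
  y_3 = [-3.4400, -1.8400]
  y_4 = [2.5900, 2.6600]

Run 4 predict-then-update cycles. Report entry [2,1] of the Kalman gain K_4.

step 1: x^-=[1.6279, -1.5921, 0.2314]  P^-=[0.7448 -0.1298 -0.2441; -0.1298 1.2820 0.2099; -0.2441 0.2099 0.5422]  S=[1.1407 0.0262; 0.0262 1.3878]  K=[0.5906 -0.1029; 0.0028 0.9222; -0.0791 0.1488]  nu=[-1.5407, -1.8256]  x^+=[0.9059, -3.2799, 0.0816]  P^+=[0.3355 -0.0142 -0.1721; -0.0142 0.1016 0.0216; -0.1721 0.0216 0.5049]
step 2: x^-=[0.9536, -3.6923, -0.6178]  P^-=[0.4133 -0.0291 -0.2550; -0.0291 0.3540 0.0841; -0.2550 0.0841 0.6624]  S=[0.8165 0.0198; 0.0198 0.4624]  K=[0.4239 -0.0757; 0.0073 0.7635; -0.0974 0.1718]  nu=[-3.4675, 3.6861]  x^+=[-0.7953, -0.9032, 0.3530]  P^+=[0.2652 -0.0113 -0.2169; -0.0113 0.0842 0.0255; -0.2169 0.0255 0.6417]
step 3: x^-=[-0.6233, -1.0073, 0.3572]  P^-=[0.3775 -0.0294 -0.2909; -0.0294 0.3328 0.0922; -0.2909 0.0922 0.7880]  S=[0.7708 0.0200; 0.0200 0.4411]  K=[0.3906 -0.0777; 0.0080 0.7521; -0.1072 0.1961]  nu=[-2.8290, -0.8291]  x^+=[-1.6640, -1.6536, 0.4977]  P^+=[0.2585 -0.0119 -0.2536; -0.0119 0.0830 0.0294; -0.2536 0.0294 0.7631]
step 4: x^-=[-1.2918, -1.8554, 0.5660]  P^-=[0.3821 -0.0330 -0.3310; -0.0330 0.3322 0.1029; -0.3310 0.1029 0.9016]  S=[0.7621 0.0193; 0.0193 0.4402]  K=[0.3872 -0.0843; 0.0077 0.7519; -0.1214 0.2185]  nu=[3.8831, 4.5210]  x^+=[-0.1694, 1.5741, 1.0827]  P^+=[0.2660 -0.0129 -0.2889; -0.0129 0.0830 0.0330; -0.2889 0.0330 0.8704]

K[2,1] = 0.2185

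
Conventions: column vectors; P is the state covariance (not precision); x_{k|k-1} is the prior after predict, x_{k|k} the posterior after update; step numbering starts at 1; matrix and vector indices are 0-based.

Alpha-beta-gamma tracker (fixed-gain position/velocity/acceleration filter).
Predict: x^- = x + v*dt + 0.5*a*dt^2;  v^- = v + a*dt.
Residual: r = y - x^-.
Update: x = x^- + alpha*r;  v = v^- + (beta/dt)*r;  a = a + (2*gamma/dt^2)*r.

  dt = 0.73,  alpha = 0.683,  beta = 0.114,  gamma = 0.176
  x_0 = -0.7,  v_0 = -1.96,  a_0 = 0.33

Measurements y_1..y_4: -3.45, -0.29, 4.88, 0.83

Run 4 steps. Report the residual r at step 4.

resid = -4.3957

step 1: x_pred=-2.0429  r=-1.4071  x^+=-3.0039  v^+=-1.9388  a^+=-0.5995
step 2: x_pred=-4.5790  r=4.2890  x^+=-1.6496  v^+=-1.7067  a^+=2.2336
step 3: x_pred=-2.3003  r=7.1803  x^+=2.6038  v^+=1.0452  a^+=6.9765
step 4: x_pred=5.2257  r=-4.3957  x^+=2.2234  v^+=5.4516  a^+=4.0730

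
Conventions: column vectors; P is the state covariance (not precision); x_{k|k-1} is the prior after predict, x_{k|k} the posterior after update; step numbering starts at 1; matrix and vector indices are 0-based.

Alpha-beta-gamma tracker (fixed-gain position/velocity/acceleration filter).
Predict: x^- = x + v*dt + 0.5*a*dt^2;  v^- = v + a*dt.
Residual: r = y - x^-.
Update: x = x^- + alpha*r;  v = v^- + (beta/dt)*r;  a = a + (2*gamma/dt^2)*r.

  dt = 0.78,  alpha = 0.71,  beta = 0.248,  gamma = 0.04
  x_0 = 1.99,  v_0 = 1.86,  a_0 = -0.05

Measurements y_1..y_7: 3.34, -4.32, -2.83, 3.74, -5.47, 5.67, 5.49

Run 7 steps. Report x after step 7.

x_post = 4.7324

step 1: x_pred=3.4256  r=-0.0856  x^+=3.3648  v^+=1.7938  a^+=-0.0613
step 2: x_pred=4.7453  r=-9.0653  x^+=-1.6911  v^+=-1.1363  a^+=-1.2533
step 3: x_pred=-2.9586  r=0.1286  x^+=-2.8673  v^+=-2.0730  a^+=-1.2364
step 4: x_pred=-4.8603  r=8.6003  x^+=1.2459  v^+=-0.3029  a^+=-0.1055
step 5: x_pred=0.9776  r=-6.4476  x^+=-3.6002  v^+=-2.4352  a^+=-0.9533
step 6: x_pred=-5.7896  r=11.4596  x^+=2.3467  v^+=0.4648  a^+=0.5536
step 7: x_pred=2.8777  r=2.6123  x^+=4.7324  v^+=1.7272  a^+=0.8971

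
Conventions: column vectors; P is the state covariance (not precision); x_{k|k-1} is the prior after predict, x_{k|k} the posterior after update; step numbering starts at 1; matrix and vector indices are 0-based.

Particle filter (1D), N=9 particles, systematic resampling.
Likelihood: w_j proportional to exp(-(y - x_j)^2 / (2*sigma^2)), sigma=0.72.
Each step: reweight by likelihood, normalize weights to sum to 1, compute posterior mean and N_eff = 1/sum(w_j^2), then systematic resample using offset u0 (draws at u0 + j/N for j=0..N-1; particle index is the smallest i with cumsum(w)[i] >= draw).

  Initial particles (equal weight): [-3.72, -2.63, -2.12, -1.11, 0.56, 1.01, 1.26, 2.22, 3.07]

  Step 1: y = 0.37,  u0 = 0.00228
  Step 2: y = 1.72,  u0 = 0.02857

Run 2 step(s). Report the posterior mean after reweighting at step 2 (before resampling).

step 1: w=[0.0000, 0.0001, 0.0011, 0.0533, 0.4261, 0.2972, 0.2055, 0.0163, 0.0004]  mean=0.7732  Neff=3.1722  idx=[3, 4, 4, 4, 4, 5, 5, 6, 6]
step 2: w=[0.0001, 0.0691, 0.0691, 0.0691, 0.0691, 0.1555, 0.1555, 0.2062, 0.2062]  mean=0.9885  Neff=6.5554  idx=[1, 3, 4, 5, 6, 6, 7, 8, 8]

post_mean = 0.9885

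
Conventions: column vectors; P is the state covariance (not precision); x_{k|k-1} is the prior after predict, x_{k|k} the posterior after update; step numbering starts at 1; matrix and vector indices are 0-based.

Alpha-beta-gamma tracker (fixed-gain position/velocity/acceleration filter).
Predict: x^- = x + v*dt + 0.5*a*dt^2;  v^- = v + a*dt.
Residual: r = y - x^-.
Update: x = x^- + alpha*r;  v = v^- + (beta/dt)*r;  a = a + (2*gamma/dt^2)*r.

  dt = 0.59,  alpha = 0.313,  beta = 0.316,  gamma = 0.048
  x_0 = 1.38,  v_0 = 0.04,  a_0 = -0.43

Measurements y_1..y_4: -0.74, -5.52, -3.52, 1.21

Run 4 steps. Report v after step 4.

step 1: x_pred=1.3288  r=-2.0688  x^+=0.6812  v^+=-1.3217  a^+=-1.0005
step 2: x_pred=-0.2727  r=-5.2473  x^+=-1.9151  v^+=-4.7224  a^+=-2.4476
step 3: x_pred=-5.1274  r=1.6074  x^+=-4.6243  v^+=-5.3056  a^+=-2.0044
step 4: x_pred=-8.1034  r=9.3134  x^+=-5.1883  v^+=-1.5000  a^+=0.5641

v_post = -1.5000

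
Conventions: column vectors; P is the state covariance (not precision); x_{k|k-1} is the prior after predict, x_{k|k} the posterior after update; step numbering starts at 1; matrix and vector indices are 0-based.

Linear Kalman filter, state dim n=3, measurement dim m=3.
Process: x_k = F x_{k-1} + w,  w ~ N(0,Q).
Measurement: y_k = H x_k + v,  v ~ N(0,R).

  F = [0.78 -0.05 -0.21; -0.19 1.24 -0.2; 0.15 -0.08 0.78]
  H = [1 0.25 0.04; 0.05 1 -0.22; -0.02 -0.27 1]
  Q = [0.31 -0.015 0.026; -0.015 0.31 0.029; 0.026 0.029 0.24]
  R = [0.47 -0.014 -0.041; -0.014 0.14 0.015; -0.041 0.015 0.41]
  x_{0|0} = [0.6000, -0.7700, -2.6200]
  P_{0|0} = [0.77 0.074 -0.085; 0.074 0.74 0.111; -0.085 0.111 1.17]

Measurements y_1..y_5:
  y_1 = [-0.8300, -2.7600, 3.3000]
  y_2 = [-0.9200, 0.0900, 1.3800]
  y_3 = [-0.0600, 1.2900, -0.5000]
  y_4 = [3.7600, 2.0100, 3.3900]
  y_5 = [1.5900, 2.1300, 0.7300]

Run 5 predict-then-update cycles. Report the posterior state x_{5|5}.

step 1: x^-=[1.0567, -0.5448, -1.8920]  P^-=[0.8563 -0.0715 -0.1293; -0.0715 1.4260 -0.1097; -0.1293 -0.1097 0.9384]  S=[1.3687 0.3345 -0.2526; 0.3345 1.6576 -0.6982; -0.2526 -0.6982 1.5163]  K=[0.6365 -0.1479 -0.0459; -0.0005 0.9128 0.0949; 0.0172 0.0902 0.6845]  nu=[-1.6748, -2.6843, 5.0660]  x^+=[0.1552, -2.5134, 1.3047]  P^+=[0.3201 -0.0588 -0.0566; -0.0588 0.1525 0.0926; -0.0566 0.0926 0.3052]
step 2: x^-=[-0.0272, -3.4071, 1.2420]  P^-=[0.5436 -0.1331 -0.0165; -0.1331 0.5458 0.0465; -0.0165 0.0465 0.4104]  S=[0.9815 0.0142 -0.0411; 0.0142 0.6736 -0.1704; -0.0411 -0.1704 0.8346]  K=[0.5218 -0.1621 0.0028; -0.0043 0.7966 0.0447; 0.0314 0.0571 0.4904]  nu=[-0.0907, 3.7717, -0.7825]  x^+=[-0.6881, -0.4373, 1.0708]  P^+=[0.2611 -0.0498 -0.0309; -0.0498 0.1289 0.0643; -0.0309 0.0643 0.2174]
step 3: x^-=[-0.7397, -0.6257, 0.7670]  P^-=[0.4941 -0.1137 0.0057; -0.1137 0.5155 0.0335; 0.0057 0.0335 0.3649]  S=[0.9412 0.0195 -0.0261; 0.0195 0.6482 -0.1653; -0.0261 -0.1653 0.7931]  K=[0.4986 -0.1495 0.0187; 0.0022 0.7836 0.0330; 0.0423 0.0442 0.4591]  nu=[0.8055, 2.1214, -1.4507]  x^+=[-0.6823, 0.9904, 0.2287]  P^+=[0.2478 -0.0449 -0.0222; -0.0449 0.1252 0.0581; -0.0222 0.0581 0.2024]
step 4: x^-=[-0.6298, 1.3120, -0.0032]  P^-=[0.4820 -0.1068 0.0114; -0.1068 0.5102 0.0300; 0.0114 0.0300 0.3582]  S=[0.9326 0.0234 -0.0228; 0.0234 0.6446 -0.1660; -0.0228 -0.1660 0.7877]  K=[0.4929 -0.1443 0.0227; 0.0047 0.7807 0.0306; 0.0457 0.0405 0.4539]  nu=[4.0619, 0.7287, 3.7348]  x^+=[1.3519, 2.0143, 1.9074]  P^+=[0.2444 -0.0433 -0.0199; -0.0433 0.1243 0.0568; -0.0199 0.0568 0.1998]
step 5: x^-=[0.5532, 1.8594, 1.5294]  P^-=[0.4789 -0.1048 0.0127; -0.1048 0.5088 0.0292; 0.0127 0.0292 0.3571]  S=[0.9305 0.0247 -0.0222; 0.0247 0.6436 -0.1663; -0.0222 -0.1663 0.7870]  K=[0.4914 -0.1427 0.0236; 0.0054 0.7799 0.0302; 0.0466 0.0395 0.4531]  nu=[0.5107, 0.5794, -0.2863]  x^+=[0.7148, 2.3054, 1.4464]  P^+=[0.2435 -0.0429 -0.0193; -0.0429 0.1241 0.0565; -0.0193 0.0565 0.1993]

x_post = [0.7148, 2.3054, 1.4464]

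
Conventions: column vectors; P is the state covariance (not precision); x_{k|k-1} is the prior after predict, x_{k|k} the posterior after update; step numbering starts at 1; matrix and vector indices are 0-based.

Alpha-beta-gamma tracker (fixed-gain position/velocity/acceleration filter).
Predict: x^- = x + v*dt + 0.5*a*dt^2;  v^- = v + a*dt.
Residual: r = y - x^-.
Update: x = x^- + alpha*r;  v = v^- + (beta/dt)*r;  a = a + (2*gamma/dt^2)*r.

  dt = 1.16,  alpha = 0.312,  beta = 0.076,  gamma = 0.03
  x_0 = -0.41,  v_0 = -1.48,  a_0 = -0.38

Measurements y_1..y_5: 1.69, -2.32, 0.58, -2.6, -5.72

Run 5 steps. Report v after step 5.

v_post = -1.1133

step 1: x_pred=-2.3825  r=4.0725  x^+=-1.1119  v^+=-1.6540  a^+=-0.1984
step 2: x_pred=-3.1640  r=0.8440  x^+=-2.9006  v^+=-1.8288  a^+=-0.1608
step 3: x_pred=-5.1303  r=5.7103  x^+=-3.3487  v^+=-1.6412  a^+=0.0938
step 4: x_pred=-5.1894  r=2.5894  x^+=-4.3815  v^+=-1.3627  a^+=0.2093
step 5: x_pred=-5.8214  r=0.1014  x^+=-5.7898  v^+=-1.1133  a^+=0.2138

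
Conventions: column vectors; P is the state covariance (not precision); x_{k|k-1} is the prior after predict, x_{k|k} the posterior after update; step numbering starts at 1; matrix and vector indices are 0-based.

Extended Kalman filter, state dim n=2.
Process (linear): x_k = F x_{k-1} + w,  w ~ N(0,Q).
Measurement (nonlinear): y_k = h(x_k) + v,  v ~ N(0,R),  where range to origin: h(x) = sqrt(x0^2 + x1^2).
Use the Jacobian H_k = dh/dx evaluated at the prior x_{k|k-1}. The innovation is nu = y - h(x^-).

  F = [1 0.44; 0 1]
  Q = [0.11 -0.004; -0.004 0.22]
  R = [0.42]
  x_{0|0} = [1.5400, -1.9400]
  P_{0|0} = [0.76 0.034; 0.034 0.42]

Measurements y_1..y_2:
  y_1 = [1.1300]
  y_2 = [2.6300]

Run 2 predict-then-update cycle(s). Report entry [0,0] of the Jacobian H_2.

H_jac[0,0] = -0.0434

step 1: x^-=[0.6864, -1.9400]  P^-=[0.9812 0.2148; 0.2148 0.6400]  H_jac=[0.3336 -0.9427]  S=[0.9629]  K=[0.1296; -0.5522]  nu=[-0.9278]  x^+=[0.5661, -1.4276]  P^+=[0.9651 0.2837; 0.2837 0.3464]
step 2: x^-=[-0.0620, -1.4276]  P^-=[1.3918 0.4321; 0.4321 0.5664]  H_jac=[-0.0434 -0.9991]  S=[1.0254]  K=[-0.4799; -0.5701]  nu=[1.2010]  x^+=[-0.6384, -2.1124]  P^+=[1.1556 0.1516; 0.1516 0.2331]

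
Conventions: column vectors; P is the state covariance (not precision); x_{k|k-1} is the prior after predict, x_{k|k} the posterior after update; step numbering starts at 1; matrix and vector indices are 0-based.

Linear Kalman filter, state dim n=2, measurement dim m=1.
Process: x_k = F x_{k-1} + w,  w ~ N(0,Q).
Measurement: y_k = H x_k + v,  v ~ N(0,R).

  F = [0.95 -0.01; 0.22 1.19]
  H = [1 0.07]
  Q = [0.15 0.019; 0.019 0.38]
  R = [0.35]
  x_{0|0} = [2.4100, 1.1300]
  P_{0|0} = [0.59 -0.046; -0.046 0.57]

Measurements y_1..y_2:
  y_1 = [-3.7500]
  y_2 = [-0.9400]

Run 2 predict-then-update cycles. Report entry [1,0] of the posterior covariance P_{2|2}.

step 1: x^-=[2.2782, 1.8749]  P^-=[0.6834 0.0836; 0.0836 1.1916]  S=[1.0510]  K=[0.6558; 0.1589]  nu=[-6.1594]  x^+=[-1.7614, 0.8959]  P^+=[0.2314 -0.0259; -0.0259 1.1651]
step 2: x^-=[-1.6823, 0.6786]  P^-=[0.3594 0.0242; 0.0242 2.0275]  S=[0.7227]  K=[0.4996; 0.2299]  nu=[0.6948]  x^+=[-1.3352, 0.8384]  P^+=[0.1790 -0.0588; -0.0588 1.9893]

P_post[1,0] = -0.0588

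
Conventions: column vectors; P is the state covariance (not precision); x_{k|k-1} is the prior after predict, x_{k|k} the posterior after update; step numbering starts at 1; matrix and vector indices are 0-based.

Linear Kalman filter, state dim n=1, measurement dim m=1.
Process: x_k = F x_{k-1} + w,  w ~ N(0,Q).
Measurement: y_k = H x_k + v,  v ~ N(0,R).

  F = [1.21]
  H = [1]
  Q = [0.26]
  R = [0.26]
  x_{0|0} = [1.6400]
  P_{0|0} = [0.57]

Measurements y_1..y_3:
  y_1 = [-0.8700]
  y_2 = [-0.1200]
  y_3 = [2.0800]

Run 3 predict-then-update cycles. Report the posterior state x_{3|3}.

x_post = [1.3052]

step 1: x^-=[1.9844]  P^-=[1.0945]  S=[1.3545]  K=[0.8081]  nu=[-2.8544]  x^+=[-0.3221]  P^+=[0.2101]
step 2: x^-=[-0.3897]  P^-=[0.5676]  S=[0.8276]  K=[0.6858]  nu=[0.2697]  x^+=[-0.2047]  P^+=[0.1783]
step 3: x^-=[-0.2477]  P^-=[0.5211]  S=[0.7811]  K=[0.6671]  nu=[2.3277]  x^+=[1.3052]  P^+=[0.1735]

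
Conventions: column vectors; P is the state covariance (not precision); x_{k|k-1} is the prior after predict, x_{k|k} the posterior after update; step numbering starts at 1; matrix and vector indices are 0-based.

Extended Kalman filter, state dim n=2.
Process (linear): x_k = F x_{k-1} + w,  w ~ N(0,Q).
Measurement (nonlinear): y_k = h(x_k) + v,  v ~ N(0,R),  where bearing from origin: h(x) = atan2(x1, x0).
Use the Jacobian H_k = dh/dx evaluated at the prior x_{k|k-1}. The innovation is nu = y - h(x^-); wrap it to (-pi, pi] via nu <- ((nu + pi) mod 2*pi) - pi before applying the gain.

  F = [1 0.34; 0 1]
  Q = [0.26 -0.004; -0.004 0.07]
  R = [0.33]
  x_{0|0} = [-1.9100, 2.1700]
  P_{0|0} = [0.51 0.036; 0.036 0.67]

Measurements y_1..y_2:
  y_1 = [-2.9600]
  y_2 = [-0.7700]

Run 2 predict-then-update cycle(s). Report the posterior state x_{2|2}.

step 1: x^-=[-1.1722, 2.1700]  P^-=[0.8719 0.2598; 0.2598 0.7400]  H_jac=[-0.3567 -0.1927]  S=[0.5042]  K=[-0.7163; -0.4667]  nu=[1.2571]  x^+=[-2.0726, 1.5833]  P^+=[0.6133 0.0913; 0.0913 0.6302]
step 2: x^-=[-1.5343, 1.5833]  P^-=[1.0082 0.3015; 0.3015 0.7002]  H_jac=[-0.3257 -0.3156]  S=[0.5687]  K=[-0.7448; -0.5613]  nu=[-3.1105]  x^+=[0.7823, 3.3292]  P^+=[0.6927 0.0638; 0.0638 0.5210]

x_post = [0.7823, 3.3292]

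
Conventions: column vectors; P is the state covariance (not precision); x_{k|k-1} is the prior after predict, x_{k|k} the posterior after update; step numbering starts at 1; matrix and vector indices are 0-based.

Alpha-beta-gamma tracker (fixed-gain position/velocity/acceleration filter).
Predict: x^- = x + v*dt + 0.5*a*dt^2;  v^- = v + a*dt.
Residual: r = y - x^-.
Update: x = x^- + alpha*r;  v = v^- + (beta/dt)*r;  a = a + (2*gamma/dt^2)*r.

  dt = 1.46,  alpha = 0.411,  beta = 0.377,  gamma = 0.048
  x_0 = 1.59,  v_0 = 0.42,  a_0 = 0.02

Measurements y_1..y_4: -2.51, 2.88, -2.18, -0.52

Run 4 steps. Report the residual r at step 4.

resid = 1.3304

step 1: x_pred=2.2245  r=-4.7345  x^+=0.2786  v^+=-0.7733  a^+=-0.1932
step 2: x_pred=-1.0564  r=3.9364  x^+=0.5615  v^+=-0.0390  a^+=-0.0159
step 3: x_pred=0.4875  r=-2.6675  x^+=-0.6088  v^+=-0.7511  a^+=-0.1361
step 4: x_pred=-1.8504  r=1.3304  x^+=-1.3036  v^+=-0.6062  a^+=-0.0762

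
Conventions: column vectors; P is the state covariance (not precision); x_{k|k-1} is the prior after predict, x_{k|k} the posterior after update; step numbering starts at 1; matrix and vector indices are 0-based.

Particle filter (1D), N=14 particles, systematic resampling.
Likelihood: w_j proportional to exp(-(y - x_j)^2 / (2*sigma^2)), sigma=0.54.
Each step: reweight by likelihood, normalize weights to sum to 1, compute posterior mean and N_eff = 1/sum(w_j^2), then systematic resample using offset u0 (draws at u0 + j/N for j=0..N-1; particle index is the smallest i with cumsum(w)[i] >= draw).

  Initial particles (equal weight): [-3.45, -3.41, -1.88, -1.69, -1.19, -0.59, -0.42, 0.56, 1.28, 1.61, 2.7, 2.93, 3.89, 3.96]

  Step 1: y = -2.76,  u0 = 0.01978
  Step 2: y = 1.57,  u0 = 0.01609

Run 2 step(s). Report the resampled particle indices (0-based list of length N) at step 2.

step 1: w=[0.3281, 0.3597, 0.1968, 0.1042, 0.0108, 0.0002, 0.0001, 0.0000, 0.0000, 0.0000, 0.0000, 0.0000, 0.0000, 0.0000]  mean=-2.9179  Neff=3.4870  idx=[0, 0, 0, 0, 0, 1, 1, 1, 1, 1, 2, 2, 2, 3]
step 2: w=[0.0000, 0.0000, 0.0000, 0.0000, 0.0000, 0.0000, 0.0000, 0.0000, 0.0000, 0.0000, 0.0840, 0.0840, 0.0840, 0.7479]  mean=-1.7379  Neff=1.7225  idx=[10, 11, 11, 12, 13, 13, 13, 13, 13, 13, 13, 13, 13, 13]

resampled_idx = [10, 11, 11, 12, 13, 13, 13, 13, 13, 13, 13, 13, 13, 13]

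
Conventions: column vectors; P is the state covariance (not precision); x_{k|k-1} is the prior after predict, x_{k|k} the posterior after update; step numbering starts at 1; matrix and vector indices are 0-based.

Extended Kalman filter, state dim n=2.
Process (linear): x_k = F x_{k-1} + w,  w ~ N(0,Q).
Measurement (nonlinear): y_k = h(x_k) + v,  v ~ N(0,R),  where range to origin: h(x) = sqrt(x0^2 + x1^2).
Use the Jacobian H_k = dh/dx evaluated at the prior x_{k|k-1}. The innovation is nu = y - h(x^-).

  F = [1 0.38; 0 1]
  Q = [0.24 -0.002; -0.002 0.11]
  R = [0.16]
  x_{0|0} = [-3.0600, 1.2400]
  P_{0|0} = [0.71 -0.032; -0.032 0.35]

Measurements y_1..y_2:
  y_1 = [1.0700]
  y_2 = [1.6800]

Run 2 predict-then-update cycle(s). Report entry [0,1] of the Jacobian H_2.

H_jac[0,1] = 0.8547

step 1: x^-=[-2.5888, 1.2400]  P^-=[0.9762 0.0990; 0.0990 0.4600]  H_jac=[-0.9019 0.4320]  S=[0.9627]  K=[-0.8701; 0.1137]  nu=[-1.8005]  x^+=[-1.0223, 1.0354]  P^+=[0.2474 0.1942; 0.1942 0.4476]
step 2: x^-=[-0.6288, 1.0354]  P^-=[0.6996 0.3623; 0.3623 0.5576]  H_jac=[-0.5191 0.8547]  S=[0.4344]  K=[-0.1232; 0.6642]  nu=[0.4686]  x^+=[-0.6866, 1.3466]  P^+=[0.6930 0.3978; 0.3978 0.3660]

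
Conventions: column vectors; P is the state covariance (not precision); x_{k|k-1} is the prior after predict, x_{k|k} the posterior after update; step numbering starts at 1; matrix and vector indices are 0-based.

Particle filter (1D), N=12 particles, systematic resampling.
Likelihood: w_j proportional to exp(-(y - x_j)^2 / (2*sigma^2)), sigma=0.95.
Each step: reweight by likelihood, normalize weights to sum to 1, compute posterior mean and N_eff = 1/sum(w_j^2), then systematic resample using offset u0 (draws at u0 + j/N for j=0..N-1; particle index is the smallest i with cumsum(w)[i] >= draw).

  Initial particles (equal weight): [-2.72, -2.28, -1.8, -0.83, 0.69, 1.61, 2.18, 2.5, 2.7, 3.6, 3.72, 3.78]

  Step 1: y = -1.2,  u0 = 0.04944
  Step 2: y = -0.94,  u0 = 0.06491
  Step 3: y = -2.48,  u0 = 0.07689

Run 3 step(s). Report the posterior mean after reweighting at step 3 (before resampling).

step 1: w=[0.1029, 0.1940, 0.3032, 0.3431, 0.0512, 0.0047, 0.0007, 0.0002, 0.0001, 0.0000, 0.0000, 0.0000]  mean=-1.5079  Neff=3.8382  idx=[0, 1, 1, 2, 2, 2, 2, 3, 3, 3, 3, 4]
step 2: w=[0.0222, 0.0476, 0.0476, 0.0854, 0.0854, 0.0854, 0.0854, 0.1278, 0.1278, 0.1278, 0.1278, 0.0295]  mean=-1.2966  Neff=9.9549  idx=[1, 3, 4, 5, 6, 7, 7, 8, 9, 9, 10, 11]
step 3: w=[0.1809, 0.1432, 0.1432, 0.1432, 0.1432, 0.0409, 0.0409, 0.0409, 0.0409, 0.0409, 0.0409, 0.0007]  mean=-1.6468  Neff=8.0127  idx=[0, 0, 1, 2, 2, 3, 3, 4, 4, 6, 8, 10]

post_mean = -1.6468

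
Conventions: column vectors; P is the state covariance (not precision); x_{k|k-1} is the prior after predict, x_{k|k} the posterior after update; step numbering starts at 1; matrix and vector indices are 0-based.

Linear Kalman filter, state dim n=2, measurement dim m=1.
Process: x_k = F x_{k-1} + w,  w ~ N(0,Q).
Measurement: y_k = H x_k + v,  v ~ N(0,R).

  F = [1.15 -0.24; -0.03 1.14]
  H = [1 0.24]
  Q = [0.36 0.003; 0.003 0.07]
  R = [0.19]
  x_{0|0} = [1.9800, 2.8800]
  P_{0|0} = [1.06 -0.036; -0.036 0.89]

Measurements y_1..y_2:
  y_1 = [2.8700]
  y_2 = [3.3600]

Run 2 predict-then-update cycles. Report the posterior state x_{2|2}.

x_post = [2.3762, 3.2526]

step 1: x^-=[1.5858, 3.2238]  P^-=[1.8330 -0.3245; -0.3245 1.2301]  S=[1.9381]  K=[0.9056; -0.0151]  nu=[0.5105]  x^+=[2.0481, 3.2161]  P^+=[0.2436 -0.2980; -0.2980 1.2296]
step 2: x^-=[1.5835, 3.6049]  P^-=[0.9174 -0.7346; -0.7346 1.6886]  S=[0.8521]  K=[0.8698; -0.3865]  nu=[0.9114]  x^+=[2.3762, 3.2526]  P^+=[0.2728 -0.4482; -0.4482 1.5613]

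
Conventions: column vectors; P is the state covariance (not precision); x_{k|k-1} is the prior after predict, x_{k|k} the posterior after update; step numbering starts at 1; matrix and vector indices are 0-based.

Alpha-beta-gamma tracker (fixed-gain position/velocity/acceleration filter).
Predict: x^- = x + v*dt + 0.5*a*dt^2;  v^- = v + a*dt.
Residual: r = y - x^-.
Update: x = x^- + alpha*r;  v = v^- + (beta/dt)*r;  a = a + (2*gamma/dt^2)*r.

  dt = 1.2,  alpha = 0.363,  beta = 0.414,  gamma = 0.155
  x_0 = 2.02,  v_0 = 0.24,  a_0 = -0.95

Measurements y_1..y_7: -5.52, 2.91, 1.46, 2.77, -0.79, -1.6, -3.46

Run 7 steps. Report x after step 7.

step 1: x_pred=1.6240  r=-7.1440  x^+=-0.9693  v^+=-3.3647  a^+=-2.4879
step 2: x_pred=-6.7982  r=9.7082  x^+=-3.2741  v^+=-3.0009  a^+=-0.3980
step 3: x_pred=-7.1617  r=8.6217  x^+=-4.0320  v^+=-0.5040  a^+=1.4581
step 4: x_pred=-3.5870  r=6.3570  x^+=-1.2794  v^+=3.4389  a^+=2.8266
step 5: x_pred=4.8824  r=-5.6724  x^+=2.8233  v^+=4.8738  a^+=1.6055
step 6: x_pred=9.8279  r=-11.4279  x^+=5.6795  v^+=2.8578  a^+=-0.8547
step 7: x_pred=8.4935  r=-11.9535  x^+=4.1544  v^+=-2.2918  a^+=-3.4280

x_post = 4.1544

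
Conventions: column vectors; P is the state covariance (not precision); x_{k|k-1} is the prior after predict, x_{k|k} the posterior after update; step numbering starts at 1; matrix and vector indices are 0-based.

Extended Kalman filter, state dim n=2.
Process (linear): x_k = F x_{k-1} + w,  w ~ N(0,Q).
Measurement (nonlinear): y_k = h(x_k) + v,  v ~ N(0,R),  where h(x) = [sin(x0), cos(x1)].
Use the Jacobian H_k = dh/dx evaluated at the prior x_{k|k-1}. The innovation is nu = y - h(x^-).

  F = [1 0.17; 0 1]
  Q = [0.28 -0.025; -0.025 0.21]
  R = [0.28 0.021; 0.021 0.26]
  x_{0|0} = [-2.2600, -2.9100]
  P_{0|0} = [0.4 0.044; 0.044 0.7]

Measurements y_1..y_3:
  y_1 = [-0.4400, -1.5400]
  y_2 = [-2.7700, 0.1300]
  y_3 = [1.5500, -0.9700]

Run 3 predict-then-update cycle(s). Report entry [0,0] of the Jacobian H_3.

H_jac[0,0] = -0.3446

step 1: x^-=[-2.7547, -2.9100]  P^-=[0.7152 0.1380; 0.1380 0.9100]  H_jac=[-0.9261 0.0000; 0.0000 0.2295]  S=[0.8934 -0.0083; -0.0083 0.3079]  K=[-0.7406 0.0828; -0.1368 0.6746]  nu=[-0.0627, -0.5667]  x^+=[-2.7552, -3.2837]  P^+=[0.2220 0.0261; 0.0261 0.7516]
step 2: x^-=[-3.3134, -3.2837]  P^-=[0.5326 0.1288; 0.1288 0.9616]  H_jac=[-0.9853 0.0000; 0.0000 -0.1416]  S=[0.7970 0.0390; 0.0390 0.2793]  K=[-0.6597 0.0267; -0.1363 -0.4686]  nu=[-2.9410, 1.1199]  x^+=[-1.3433, -3.4076]  P^+=[0.1869 0.0487; 0.0487 0.8805]
step 3: x^-=[-1.9226, -3.4076]  P^-=[0.5089 0.1734; 0.1734 1.0905]  H_jac=[-0.3446 0.0000; 0.0000 -0.2629]  S=[0.3404 0.0367; 0.0367 0.3354]  K=[-0.5064 -0.0805; -0.0844 -0.8456]  nu=[2.4888, -0.0052]  x^+=[-3.1826, -3.6132]  P^+=[0.4164 0.1201; 0.1201 0.8430]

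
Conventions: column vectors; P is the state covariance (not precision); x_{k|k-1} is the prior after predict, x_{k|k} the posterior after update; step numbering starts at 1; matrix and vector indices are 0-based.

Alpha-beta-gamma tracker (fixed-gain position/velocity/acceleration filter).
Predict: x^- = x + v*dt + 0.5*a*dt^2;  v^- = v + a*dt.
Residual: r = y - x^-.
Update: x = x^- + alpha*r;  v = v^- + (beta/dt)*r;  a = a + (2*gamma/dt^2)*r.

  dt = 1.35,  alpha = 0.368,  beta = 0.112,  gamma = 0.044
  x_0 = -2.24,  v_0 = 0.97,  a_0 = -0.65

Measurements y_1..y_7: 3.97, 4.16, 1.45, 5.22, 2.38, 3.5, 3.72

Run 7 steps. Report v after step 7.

step 1: x_pred=-1.5228  r=5.4928  x^+=0.4985  v^+=0.5482  a^+=-0.3848
step 2: x_pred=0.8880  r=3.2720  x^+=2.0921  v^+=0.3002  a^+=-0.2268
step 3: x_pred=2.2907  r=-0.8407  x^+=1.9813  v^+=-0.0757  a^+=-0.2674
step 4: x_pred=1.6355  r=3.5845  x^+=2.9546  v^+=-0.1393  a^+=-0.0943
step 5: x_pred=2.6806  r=-0.3006  x^+=2.5700  v^+=-0.2915  a^+=-0.1088
step 6: x_pred=2.0773  r=1.4227  x^+=2.6008  v^+=-0.3204  a^+=-0.0401
step 7: x_pred=2.1317  r=1.5883  x^+=2.7162  v^+=-0.2428  a^+=0.0366

v_post = -0.2428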